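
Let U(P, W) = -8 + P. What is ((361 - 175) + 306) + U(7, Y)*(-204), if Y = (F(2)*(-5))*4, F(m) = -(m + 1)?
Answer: 696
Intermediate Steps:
F(m) = -1 - m (F(m) = -(1 + m) = -1 - m)
Y = 60 (Y = ((-1 - 1*2)*(-5))*4 = ((-1 - 2)*(-5))*4 = -3*(-5)*4 = 15*4 = 60)
((361 - 175) + 306) + U(7, Y)*(-204) = ((361 - 175) + 306) + (-8 + 7)*(-204) = (186 + 306) - 1*(-204) = 492 + 204 = 696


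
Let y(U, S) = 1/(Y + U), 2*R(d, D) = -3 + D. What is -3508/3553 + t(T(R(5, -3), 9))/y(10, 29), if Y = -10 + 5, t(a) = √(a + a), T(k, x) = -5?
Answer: -3508/3553 + 5*I*√10 ≈ -0.98733 + 15.811*I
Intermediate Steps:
R(d, D) = -3/2 + D/2 (R(d, D) = (-3 + D)/2 = -3/2 + D/2)
t(a) = √2*√a (t(a) = √(2*a) = √2*√a)
Y = -5
y(U, S) = 1/(-5 + U)
-3508/3553 + t(T(R(5, -3), 9))/y(10, 29) = -3508/3553 + (√2*√(-5))/(1/(-5 + 10)) = -3508*1/3553 + (√2*(I*√5))/(1/5) = -3508/3553 + (I*√10)/(⅕) = -3508/3553 + (I*√10)*5 = -3508/3553 + 5*I*√10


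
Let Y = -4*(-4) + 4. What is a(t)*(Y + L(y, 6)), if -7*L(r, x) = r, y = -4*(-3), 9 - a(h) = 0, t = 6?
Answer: 1152/7 ≈ 164.57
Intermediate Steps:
a(h) = 9 (a(h) = 9 - 1*0 = 9 + 0 = 9)
y = 12
L(r, x) = -r/7
Y = 20 (Y = 16 + 4 = 20)
a(t)*(Y + L(y, 6)) = 9*(20 - 1/7*12) = 9*(20 - 12/7) = 9*(128/7) = 1152/7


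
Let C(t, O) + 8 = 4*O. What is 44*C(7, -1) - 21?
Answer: -549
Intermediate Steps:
C(t, O) = -8 + 4*O
44*C(7, -1) - 21 = 44*(-8 + 4*(-1)) - 21 = 44*(-8 - 4) - 21 = 44*(-12) - 21 = -528 - 21 = -549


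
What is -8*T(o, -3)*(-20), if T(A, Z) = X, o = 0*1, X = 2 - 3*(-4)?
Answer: 2240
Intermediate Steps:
X = 14 (X = 2 + 12 = 14)
o = 0
T(A, Z) = 14
-8*T(o, -3)*(-20) = -8*14*(-20) = -112*(-20) = 2240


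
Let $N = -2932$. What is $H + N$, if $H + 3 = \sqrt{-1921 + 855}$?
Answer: $-2935 + i \sqrt{1066} \approx -2935.0 + 32.65 i$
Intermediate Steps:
$H = -3 + i \sqrt{1066}$ ($H = -3 + \sqrt{-1921 + 855} = -3 + \sqrt{-1066} = -3 + i \sqrt{1066} \approx -3.0 + 32.65 i$)
$H + N = \left(-3 + i \sqrt{1066}\right) - 2932 = -2935 + i \sqrt{1066}$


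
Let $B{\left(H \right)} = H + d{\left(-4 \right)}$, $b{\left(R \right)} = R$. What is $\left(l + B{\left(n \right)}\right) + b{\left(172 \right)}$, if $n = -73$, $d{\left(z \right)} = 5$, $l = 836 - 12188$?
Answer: $-11248$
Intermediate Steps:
$l = -11352$
$B{\left(H \right)} = 5 + H$ ($B{\left(H \right)} = H + 5 = 5 + H$)
$\left(l + B{\left(n \right)}\right) + b{\left(172 \right)} = \left(-11352 + \left(5 - 73\right)\right) + 172 = \left(-11352 - 68\right) + 172 = -11420 + 172 = -11248$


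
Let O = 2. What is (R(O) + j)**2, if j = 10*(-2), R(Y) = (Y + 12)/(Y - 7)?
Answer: 12996/25 ≈ 519.84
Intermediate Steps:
R(Y) = (12 + Y)/(-7 + Y)
j = -20
(R(O) + j)**2 = ((12 + 2)/(-7 + 2) - 20)**2 = (14/(-5) - 20)**2 = (-1/5*14 - 20)**2 = (-14/5 - 20)**2 = (-114/5)**2 = 12996/25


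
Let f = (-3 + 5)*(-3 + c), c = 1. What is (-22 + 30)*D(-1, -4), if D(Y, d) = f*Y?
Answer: 32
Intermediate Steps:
f = -4 (f = (-3 + 5)*(-3 + 1) = 2*(-2) = -4)
D(Y, d) = -4*Y
(-22 + 30)*D(-1, -4) = (-22 + 30)*(-4*(-1)) = 8*4 = 32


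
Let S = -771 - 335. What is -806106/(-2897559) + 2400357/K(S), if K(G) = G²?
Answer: 378153995599/168780880044 ≈ 2.2405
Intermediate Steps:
S = -1106
-806106/(-2897559) + 2400357/K(S) = -806106/(-2897559) + 2400357/((-1106)²) = -806106*(-1/2897559) + 2400357/1223236 = 38386/137979 + 2400357*(1/1223236) = 38386/137979 + 2400357/1223236 = 378153995599/168780880044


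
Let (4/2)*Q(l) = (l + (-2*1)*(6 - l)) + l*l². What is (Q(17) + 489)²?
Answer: 8791225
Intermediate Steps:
Q(l) = -6 + l³/2 + 3*l/2 (Q(l) = ((l + (-2*1)*(6 - l)) + l*l²)/2 = ((l - 2*(6 - l)) + l³)/2 = ((l + (-12 + 2*l)) + l³)/2 = ((-12 + 3*l) + l³)/2 = (-12 + l³ + 3*l)/2 = -6 + l³/2 + 3*l/2)
(Q(17) + 489)² = ((-6 + (½)*17³ + (3/2)*17) + 489)² = ((-6 + (½)*4913 + 51/2) + 489)² = ((-6 + 4913/2 + 51/2) + 489)² = (2476 + 489)² = 2965² = 8791225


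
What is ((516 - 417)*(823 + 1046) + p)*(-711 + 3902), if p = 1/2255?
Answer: 1331428495046/2255 ≈ 5.9043e+8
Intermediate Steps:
p = 1/2255 ≈ 0.00044346
((516 - 417)*(823 + 1046) + p)*(-711 + 3902) = ((516 - 417)*(823 + 1046) + 1/2255)*(-711 + 3902) = (99*1869 + 1/2255)*3191 = (185031 + 1/2255)*3191 = (417244906/2255)*3191 = 1331428495046/2255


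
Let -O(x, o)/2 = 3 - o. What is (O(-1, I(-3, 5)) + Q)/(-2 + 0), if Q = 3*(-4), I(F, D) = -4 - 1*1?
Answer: 14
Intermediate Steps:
I(F, D) = -5 (I(F, D) = -4 - 1 = -5)
O(x, o) = -6 + 2*o (O(x, o) = -2*(3 - o) = -6 + 2*o)
Q = -12
(O(-1, I(-3, 5)) + Q)/(-2 + 0) = ((-6 + 2*(-5)) - 12)/(-2 + 0) = ((-6 - 10) - 12)/(-2) = -(-16 - 12)/2 = -½*(-28) = 14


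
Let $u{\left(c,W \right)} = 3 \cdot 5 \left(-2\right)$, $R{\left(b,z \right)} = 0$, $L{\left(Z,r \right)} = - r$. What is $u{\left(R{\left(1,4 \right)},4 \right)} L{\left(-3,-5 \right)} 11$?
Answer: $-1650$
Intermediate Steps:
$u{\left(c,W \right)} = -30$ ($u{\left(c,W \right)} = 15 \left(-2\right) = -30$)
$u{\left(R{\left(1,4 \right)},4 \right)} L{\left(-3,-5 \right)} 11 = - 30 \left(\left(-1\right) \left(-5\right)\right) 11 = \left(-30\right) 5 \cdot 11 = \left(-150\right) 11 = -1650$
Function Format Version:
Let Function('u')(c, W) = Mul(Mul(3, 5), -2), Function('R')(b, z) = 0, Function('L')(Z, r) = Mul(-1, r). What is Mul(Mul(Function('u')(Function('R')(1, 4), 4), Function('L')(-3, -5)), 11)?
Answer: -1650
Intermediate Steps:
Function('u')(c, W) = -30 (Function('u')(c, W) = Mul(15, -2) = -30)
Mul(Mul(Function('u')(Function('R')(1, 4), 4), Function('L')(-3, -5)), 11) = Mul(Mul(-30, Mul(-1, -5)), 11) = Mul(Mul(-30, 5), 11) = Mul(-150, 11) = -1650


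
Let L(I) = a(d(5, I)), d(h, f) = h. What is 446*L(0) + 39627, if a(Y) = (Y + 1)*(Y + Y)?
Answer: 66387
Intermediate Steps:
a(Y) = 2*Y*(1 + Y) (a(Y) = (1 + Y)*(2*Y) = 2*Y*(1 + Y))
L(I) = 60 (L(I) = 2*5*(1 + 5) = 2*5*6 = 60)
446*L(0) + 39627 = 446*60 + 39627 = 26760 + 39627 = 66387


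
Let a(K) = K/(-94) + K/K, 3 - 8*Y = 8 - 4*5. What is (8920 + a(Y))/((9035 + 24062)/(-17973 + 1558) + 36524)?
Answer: 110121291455/450830288976 ≈ 0.24426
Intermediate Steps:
Y = 15/8 (Y = 3/8 - (8 - 4*5)/8 = 3/8 - (8 - 20)/8 = 3/8 - ⅛*(-12) = 3/8 + 3/2 = 15/8 ≈ 1.8750)
a(K) = 1 - K/94 (a(K) = K*(-1/94) + 1 = -K/94 + 1 = 1 - K/94)
(8920 + a(Y))/((9035 + 24062)/(-17973 + 1558) + 36524) = (8920 + (1 - 1/94*15/8))/((9035 + 24062)/(-17973 + 1558) + 36524) = (8920 + (1 - 15/752))/(33097/(-16415) + 36524) = (8920 + 737/752)/(33097*(-1/16415) + 36524) = 6708577/(752*(-33097/16415 + 36524)) = 6708577/(752*(599508363/16415)) = (6708577/752)*(16415/599508363) = 110121291455/450830288976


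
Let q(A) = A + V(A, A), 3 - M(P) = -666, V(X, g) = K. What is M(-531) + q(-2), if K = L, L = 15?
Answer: 682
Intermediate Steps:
K = 15
V(X, g) = 15
M(P) = 669 (M(P) = 3 - 1*(-666) = 3 + 666 = 669)
q(A) = 15 + A (q(A) = A + 15 = 15 + A)
M(-531) + q(-2) = 669 + (15 - 2) = 669 + 13 = 682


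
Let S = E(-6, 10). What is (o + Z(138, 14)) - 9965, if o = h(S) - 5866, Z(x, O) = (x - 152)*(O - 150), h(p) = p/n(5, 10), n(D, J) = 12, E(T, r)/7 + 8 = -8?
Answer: -41809/3 ≈ -13936.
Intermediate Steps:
E(T, r) = -112 (E(T, r) = -56 + 7*(-8) = -56 - 56 = -112)
S = -112
h(p) = p/12
Z(x, O) = (-152 + x)*(-150 + O)
o = -17626/3 (o = (1/12)*(-112) - 5866 = -28/3 - 5866 = -17626/3 ≈ -5875.3)
(o + Z(138, 14)) - 9965 = (-17626/3 + (22800 - 152*14 - 150*138 + 14*138)) - 9965 = (-17626/3 + (22800 - 2128 - 20700 + 1932)) - 9965 = (-17626/3 + 1904) - 9965 = -11914/3 - 9965 = -41809/3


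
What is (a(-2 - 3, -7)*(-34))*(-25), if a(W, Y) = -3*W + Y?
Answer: 6800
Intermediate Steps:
a(W, Y) = Y - 3*W
(a(-2 - 3, -7)*(-34))*(-25) = ((-7 - 3*(-2 - 3))*(-34))*(-25) = ((-7 - 3*(-5))*(-34))*(-25) = ((-7 + 15)*(-34))*(-25) = (8*(-34))*(-25) = -272*(-25) = 6800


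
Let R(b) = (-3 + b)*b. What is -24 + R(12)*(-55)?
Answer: -5964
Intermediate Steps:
R(b) = b*(-3 + b)
-24 + R(12)*(-55) = -24 + (12*(-3 + 12))*(-55) = -24 + (12*9)*(-55) = -24 + 108*(-55) = -24 - 5940 = -5964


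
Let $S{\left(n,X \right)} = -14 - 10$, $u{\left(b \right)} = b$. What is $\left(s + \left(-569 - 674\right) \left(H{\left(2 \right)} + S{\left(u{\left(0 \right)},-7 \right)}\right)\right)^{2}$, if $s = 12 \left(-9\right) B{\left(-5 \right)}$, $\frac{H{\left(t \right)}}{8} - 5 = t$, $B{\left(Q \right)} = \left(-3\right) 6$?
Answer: $1431260224$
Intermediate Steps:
$B{\left(Q \right)} = -18$
$S{\left(n,X \right)} = -24$
$H{\left(t \right)} = 40 + 8 t$
$s = 1944$ ($s = 12 \left(-9\right) \left(-18\right) = \left(-108\right) \left(-18\right) = 1944$)
$\left(s + \left(-569 - 674\right) \left(H{\left(2 \right)} + S{\left(u{\left(0 \right)},-7 \right)}\right)\right)^{2} = \left(1944 + \left(-569 - 674\right) \left(\left(40 + 8 \cdot 2\right) - 24\right)\right)^{2} = \left(1944 - 1243 \left(\left(40 + 16\right) - 24\right)\right)^{2} = \left(1944 - 1243 \left(56 - 24\right)\right)^{2} = \left(1944 - 39776\right)^{2} = \left(-37832\right)^{2} = 1431260224$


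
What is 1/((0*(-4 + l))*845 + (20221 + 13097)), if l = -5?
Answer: 1/33318 ≈ 3.0014e-5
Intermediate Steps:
1/((0*(-4 + l))*845 + (20221 + 13097)) = 1/((0*(-4 - 5))*845 + (20221 + 13097)) = 1/((0*(-9))*845 + 33318) = 1/(0*845 + 33318) = 1/(0 + 33318) = 1/33318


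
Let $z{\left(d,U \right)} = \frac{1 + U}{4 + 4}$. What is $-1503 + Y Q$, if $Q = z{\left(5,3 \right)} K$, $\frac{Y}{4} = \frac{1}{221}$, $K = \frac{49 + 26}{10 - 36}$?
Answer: $- \frac{4318194}{2873} \approx -1503.0$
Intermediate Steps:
$z{\left(d,U \right)} = \frac{1}{8} + \frac{U}{8}$ ($z{\left(d,U \right)} = \frac{1 + U}{8} = \left(1 + U\right) \frac{1}{8} = \frac{1}{8} + \frac{U}{8}$)
$K = - \frac{75}{26}$ ($K = \frac{75}{-26} = 75 \left(- \frac{1}{26}\right) = - \frac{75}{26} \approx -2.8846$)
$Y = \frac{4}{221} \approx 0.0181$
$Q = - \frac{75}{52}$ ($Q = \left(\frac{1}{8} + \frac{1}{8} \cdot 3\right) \left(- \frac{75}{26}\right) = \left(\frac{1}{8} + \frac{3}{8}\right) \left(- \frac{75}{26}\right) = \frac{1}{2} \left(- \frac{75}{26}\right) = - \frac{75}{52} \approx -1.4423$)
$-1503 + Y Q = -1503 + \frac{4}{221} \left(- \frac{75}{52}\right) = -1503 - \frac{75}{2873} = - \frac{4318194}{2873}$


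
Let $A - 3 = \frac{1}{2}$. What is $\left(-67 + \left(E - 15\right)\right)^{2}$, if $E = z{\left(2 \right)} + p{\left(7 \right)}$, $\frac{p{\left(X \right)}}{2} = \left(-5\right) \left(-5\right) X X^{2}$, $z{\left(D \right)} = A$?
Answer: $\frac{1165744449}{4} \approx 2.9144 \cdot 10^{8}$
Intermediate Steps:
$A = \frac{7}{2}$ ($A = 3 + \frac{1}{2} = \frac{7}{2} \approx 3.5$)
$z{\left(D \right)} = \frac{7}{2}$
$p{\left(X \right)} = 50 X^{3}$ ($p{\left(X \right)} = 2 \left(-5\right) \left(-5\right) X X^{2} = 2 \cdot 25 X X^{2} = 2 \cdot 25 X^{3} = 50 X^{3}$)
$E = \frac{34307}{2}$ ($E = \frac{7}{2} + 50 \cdot 7^{3} = \frac{7}{2} + 50 \cdot 343 = \frac{7}{2} + 17150 = \frac{34307}{2} \approx 17154.0$)
$\left(-67 + \left(E - 15\right)\right)^{2} = \left(-67 + \left(\frac{34307}{2} - 15\right)\right)^{2} = \left(-67 + \frac{34277}{2}\right)^{2} = \left(\frac{34143}{2}\right)^{2} = \frac{1165744449}{4}$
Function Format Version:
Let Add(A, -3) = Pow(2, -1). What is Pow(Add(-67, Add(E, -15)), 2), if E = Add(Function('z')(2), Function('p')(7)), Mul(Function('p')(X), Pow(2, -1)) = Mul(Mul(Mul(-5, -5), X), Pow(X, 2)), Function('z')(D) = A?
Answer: Rational(1165744449, 4) ≈ 2.9144e+8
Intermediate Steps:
A = Rational(7, 2) (A = Add(3, Pow(2, -1)) = Add(3, Rational(1, 2)) = Rational(7, 2) ≈ 3.5000)
Function('z')(D) = Rational(7, 2)
Function('p')(X) = Mul(50, Pow(X, 3)) (Function('p')(X) = Mul(2, Mul(Mul(Mul(-5, -5), X), Pow(X, 2))) = Mul(2, Mul(Mul(25, X), Pow(X, 2))) = Mul(2, Mul(25, Pow(X, 3))) = Mul(50, Pow(X, 3)))
E = Rational(34307, 2) (E = Add(Rational(7, 2), Mul(50, Pow(7, 3))) = Add(Rational(7, 2), Mul(50, 343)) = Add(Rational(7, 2), 17150) = Rational(34307, 2) ≈ 17154.)
Pow(Add(-67, Add(E, -15)), 2) = Pow(Add(-67, Add(Rational(34307, 2), -15)), 2) = Pow(Add(-67, Rational(34277, 2)), 2) = Pow(Rational(34143, 2), 2) = Rational(1165744449, 4)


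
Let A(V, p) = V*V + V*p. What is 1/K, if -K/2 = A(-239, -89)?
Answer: -1/156784 ≈ -6.3782e-6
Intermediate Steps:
A(V, p) = V² + V*p
K = -156784 (K = -(-478)*(-239 - 89) = -(-478)*(-328) = -2*78392 = -156784)
1/K = 1/(-156784) = -1/156784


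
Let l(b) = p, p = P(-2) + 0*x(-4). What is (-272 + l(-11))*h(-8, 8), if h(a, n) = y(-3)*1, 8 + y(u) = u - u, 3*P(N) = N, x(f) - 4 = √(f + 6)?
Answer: 6544/3 ≈ 2181.3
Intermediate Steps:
x(f) = 4 + √(6 + f) (x(f) = 4 + √(f + 6) = 4 + √(6 + f))
P(N) = N/3
y(u) = -8 (y(u) = -8 + (u - u) = -8 + 0 = -8)
p = -⅔ (p = (⅓)*(-2) + 0*(4 + √(6 - 4)) = -⅔ + 0*(4 + √2) = -⅔ + 0 = -⅔ ≈ -0.66667)
h(a, n) = -8 (h(a, n) = -8*1 = -8)
l(b) = -⅔
(-272 + l(-11))*h(-8, 8) = (-272 - ⅔)*(-8) = -818/3*(-8) = 6544/3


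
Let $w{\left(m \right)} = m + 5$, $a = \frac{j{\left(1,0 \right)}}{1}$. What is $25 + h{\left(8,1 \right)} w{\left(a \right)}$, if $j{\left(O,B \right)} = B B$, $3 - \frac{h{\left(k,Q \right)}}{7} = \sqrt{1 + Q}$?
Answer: $130 - 35 \sqrt{2} \approx 80.503$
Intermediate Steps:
$h{\left(k,Q \right)} = 21 - 7 \sqrt{1 + Q}$
$j{\left(O,B \right)} = B^{2}$
$a = 0$ ($a = \frac{0^{2}}{1} = 0 \cdot 1 = 0$)
$w{\left(m \right)} = 5 + m$
$25 + h{\left(8,1 \right)} w{\left(a \right)} = 25 + \left(21 - 7 \sqrt{1 + 1}\right) \left(5 + 0\right) = 25 + \left(21 - 7 \sqrt{2}\right) 5 = 25 + \left(105 - 35 \sqrt{2}\right) = 130 - 35 \sqrt{2}$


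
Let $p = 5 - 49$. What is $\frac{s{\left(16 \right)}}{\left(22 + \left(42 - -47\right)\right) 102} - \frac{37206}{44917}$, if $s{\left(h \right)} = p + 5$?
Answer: $- \frac{140999365}{169516758} \approx -0.83177$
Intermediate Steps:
$p = -44$ ($p = 5 - 49 = -44$)
$s{\left(h \right)} = -39$ ($s{\left(h \right)} = -44 + 5 = -39$)
$\frac{s{\left(16 \right)}}{\left(22 + \left(42 - -47\right)\right) 102} - \frac{37206}{44917} = - \frac{39}{\left(22 + \left(42 - -47\right)\right) 102} - \frac{37206}{44917} = - \frac{39}{\left(22 + \left(42 + 47\right)\right) 102} - \frac{37206}{44917} = - \frac{39}{\left(22 + 89\right) 102} - \frac{37206}{44917} = - \frac{39}{111 \cdot 102} - \frac{37206}{44917} = - \frac{39}{11322} - \frac{37206}{44917} = \left(-39\right) \frac{1}{11322} - \frac{37206}{44917} = - \frac{13}{3774} - \frac{37206}{44917} = - \frac{140999365}{169516758}$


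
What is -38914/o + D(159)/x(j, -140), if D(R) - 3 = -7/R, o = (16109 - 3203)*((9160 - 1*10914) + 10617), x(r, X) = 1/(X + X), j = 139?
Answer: -2508864622021/3031225767 ≈ -827.67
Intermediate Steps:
x(r, X) = 1/(2*X)
o = 114385878 (o = 12906*((9160 - 10914) + 10617) = 12906*(-1754 + 10617) = 12906*8863 = 114385878)
D(R) = 3 - 7/R
-38914/o + D(159)/x(j, -140) = -38914/114385878 + (3 - 7/159)/(((1/2)/(-140))) = -38914*1/114385878 + (3 - 7*1/159)/(((1/2)*(-1/140))) = -19457/57192939 + (3 - 7/159)/(-1/280) = -19457/57192939 + (470/159)*(-280) = -19457/57192939 - 131600/159 = -2508864622021/3031225767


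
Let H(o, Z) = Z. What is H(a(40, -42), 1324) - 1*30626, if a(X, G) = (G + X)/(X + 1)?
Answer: -29302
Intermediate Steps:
a(X, G) = (G + X)/(1 + X)
H(a(40, -42), 1324) - 1*30626 = 1324 - 1*30626 = 1324 - 30626 = -29302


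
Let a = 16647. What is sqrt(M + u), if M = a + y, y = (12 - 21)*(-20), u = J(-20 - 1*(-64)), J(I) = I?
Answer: sqrt(16871) ≈ 129.89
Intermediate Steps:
u = 44 (u = -20 - 1*(-64) = -20 + 64 = 44)
y = 180 (y = -9*(-20) = 180)
M = 16827 (M = 16647 + 180 = 16827)
sqrt(M + u) = sqrt(16827 + 44) = sqrt(16871)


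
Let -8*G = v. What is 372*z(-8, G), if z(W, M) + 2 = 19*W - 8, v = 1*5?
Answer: -60264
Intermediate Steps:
v = 5
G = -5/8 (G = -⅛*5 = -5/8 ≈ -0.62500)
z(W, M) = -10 + 19*W (z(W, M) = -2 + (19*W - 8) = -2 + (-8 + 19*W) = -10 + 19*W)
372*z(-8, G) = 372*(-10 + 19*(-8)) = 372*(-10 - 152) = 372*(-162) = -60264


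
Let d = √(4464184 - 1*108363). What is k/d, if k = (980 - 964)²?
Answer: 256*√4355821/4355821 ≈ 0.12266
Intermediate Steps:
d = √4355821 (d = √(4464184 - 108363) = √4355821 ≈ 2087.1)
k = 256 (k = 16² = 256)
k/d = 256/(√4355821) = 256*(√4355821/4355821) = 256*√4355821/4355821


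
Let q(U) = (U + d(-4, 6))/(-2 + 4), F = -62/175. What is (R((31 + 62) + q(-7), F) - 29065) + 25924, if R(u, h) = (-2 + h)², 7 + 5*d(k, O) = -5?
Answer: -96023381/30625 ≈ -3135.5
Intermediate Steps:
d(k, O) = -12/5 (d(k, O) = -7/5 + (⅕)*(-5) = -7/5 - 1 = -12/5)
F = -62/175 (F = -62*1/175 = -62/175 ≈ -0.35429)
q(U) = -6/5 + U/2 (q(U) = (U - 12/5)/(-2 + 4) = (-12/5 + U)/2 = (-12/5 + U)*(½) = -6/5 + U/2)
(R((31 + 62) + q(-7), F) - 29065) + 25924 = ((-2 - 62/175)² - 29065) + 25924 = ((-412/175)² - 29065) + 25924 = (169744/30625 - 29065) + 25924 = -889945881/30625 + 25924 = -96023381/30625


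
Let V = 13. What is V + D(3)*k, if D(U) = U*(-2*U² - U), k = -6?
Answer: 391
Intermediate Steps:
D(U) = U*(-U - 2*U²)
V + D(3)*k = 13 + (3²*(-1 - 2*3))*(-6) = 13 + (9*(-1 - 6))*(-6) = 13 + (9*(-7))*(-6) = 13 - 63*(-6) = 13 + 378 = 391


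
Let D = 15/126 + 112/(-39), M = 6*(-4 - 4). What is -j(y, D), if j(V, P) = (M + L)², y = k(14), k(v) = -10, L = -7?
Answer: -3025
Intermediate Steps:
M = -48 (M = 6*(-8) = -48)
y = -10
D = -501/182 (D = 15*(1/126) + 112*(-1/39) = 5/42 - 112/39 = -501/182 ≈ -2.7527)
j(V, P) = 3025 (j(V, P) = (-48 - 7)² = (-55)² = 3025)
-j(y, D) = -1*3025 = -3025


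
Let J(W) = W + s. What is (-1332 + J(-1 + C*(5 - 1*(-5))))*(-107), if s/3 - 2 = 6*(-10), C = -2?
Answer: 163389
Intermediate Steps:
s = -174 (s = 6 + 3*(6*(-10)) = 6 + 3*(-60) = 6 - 180 = -174)
J(W) = -174 + W (J(W) = W - 174 = -174 + W)
(-1332 + J(-1 + C*(5 - 1*(-5))))*(-107) = (-1332 + (-174 + (-1 - 2*(5 - 1*(-5)))))*(-107) = (-1332 + (-174 + (-1 - 2*(5 + 5))))*(-107) = (-1332 + (-174 + (-1 - 2*10)))*(-107) = (-1332 + (-174 + (-1 - 20)))*(-107) = (-1332 + (-174 - 21))*(-107) = (-1332 - 195)*(-107) = -1527*(-107) = 163389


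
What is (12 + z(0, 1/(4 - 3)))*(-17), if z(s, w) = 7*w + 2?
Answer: -357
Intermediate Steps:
z(s, w) = 2 + 7*w
(12 + z(0, 1/(4 - 3)))*(-17) = (12 + (2 + 7/(4 - 3)))*(-17) = (12 + (2 + 7/1))*(-17) = (12 + (2 + 7*1))*(-17) = (12 + (2 + 7))*(-17) = (12 + 9)*(-17) = 21*(-17) = -357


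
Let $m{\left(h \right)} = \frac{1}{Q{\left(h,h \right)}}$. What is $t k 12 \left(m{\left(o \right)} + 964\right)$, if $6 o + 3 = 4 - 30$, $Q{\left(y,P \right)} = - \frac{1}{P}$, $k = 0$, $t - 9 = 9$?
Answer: $0$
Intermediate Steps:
$t = 18$ ($t = 9 + 9 = 18$)
$o = - \frac{29}{6}$ ($o = - \frac{1}{2} + \frac{4 - 30}{6} = - \frac{1}{2} + \frac{1}{6} \left(-26\right) = - \frac{1}{2} - \frac{13}{3} = - \frac{29}{6} \approx -4.8333$)
$m{\left(h \right)} = - h$ ($m{\left(h \right)} = \frac{1}{\left(-1\right) \frac{1}{h}} = - h$)
$t k 12 \left(m{\left(o \right)} + 964\right) = 18 \cdot 0 \cdot 12 \left(\left(-1\right) \left(- \frac{29}{6}\right) + 964\right) = 0 \cdot 12 \left(\frac{29}{6} + 964\right) = 0 \cdot \frac{5813}{6} = 0$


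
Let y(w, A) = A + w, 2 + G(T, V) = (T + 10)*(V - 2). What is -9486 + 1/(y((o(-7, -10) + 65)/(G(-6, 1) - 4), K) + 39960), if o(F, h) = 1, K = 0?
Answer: -1894989757/199767 ≈ -9486.0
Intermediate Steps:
G(T, V) = -2 + (-2 + V)*(10 + T) (G(T, V) = -2 + (T + 10)*(V - 2) = -2 + (10 + T)*(-2 + V) = -2 + (-2 + V)*(10 + T))
-9486 + 1/(y((o(-7, -10) + 65)/(G(-6, 1) - 4), K) + 39960) = -9486 + 1/((0 + (1 + 65)/((-22 - 2*(-6) + 10*1 - 6*1) - 4)) + 39960) = -9486 + 1/((0 + 66/((-22 + 12 + 10 - 6) - 4)) + 39960) = -9486 + 1/((0 + 66/(-6 - 4)) + 39960) = -9486 + 1/((0 + 66/(-10)) + 39960) = -9486 + 1/((0 + 66*(-1/10)) + 39960) = -9486 + 1/((0 - 33/5) + 39960) = -9486 + 1/(-33/5 + 39960) = -9486 + 1/(199767/5) = -9486 + 5/199767 = -1894989757/199767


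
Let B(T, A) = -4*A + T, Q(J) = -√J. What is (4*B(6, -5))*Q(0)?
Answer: 0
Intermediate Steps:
B(T, A) = T - 4*A
(4*B(6, -5))*Q(0) = (4*(6 - 4*(-5)))*(-√0) = (4*(6 + 20))*(-1*0) = (4*26)*0 = 104*0 = 0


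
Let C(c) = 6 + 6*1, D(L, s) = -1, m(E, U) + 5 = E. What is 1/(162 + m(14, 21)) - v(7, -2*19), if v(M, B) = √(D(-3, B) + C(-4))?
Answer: 1/171 - √11 ≈ -3.3108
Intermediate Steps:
m(E, U) = -5 + E
C(c) = 12 (C(c) = 6 + 6 = 12)
v(M, B) = √11 (v(M, B) = √(-1 + 12) = √11)
1/(162 + m(14, 21)) - v(7, -2*19) = 1/(162 + (-5 + 14)) - √11 = 1/(162 + 9) - √11 = 1/171 - √11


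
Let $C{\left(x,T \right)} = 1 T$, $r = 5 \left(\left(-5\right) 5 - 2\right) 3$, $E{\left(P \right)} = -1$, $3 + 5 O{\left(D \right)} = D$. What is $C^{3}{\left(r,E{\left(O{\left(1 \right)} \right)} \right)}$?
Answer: $-1$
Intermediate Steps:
$O{\left(D \right)} = - \frac{3}{5} + \frac{D}{5}$
$r = -405$ ($r = 5 \left(-25 - 2\right) 3 = 5 \left(-27\right) 3 = \left(-135\right) 3 = -405$)
$C{\left(x,T \right)} = T$
$C^{3}{\left(r,E{\left(O{\left(1 \right)} \right)} \right)} = \left(-1\right)^{3} = -1$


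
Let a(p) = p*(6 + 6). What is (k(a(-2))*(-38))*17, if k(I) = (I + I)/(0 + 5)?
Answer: 31008/5 ≈ 6201.6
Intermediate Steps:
a(p) = 12*p (a(p) = p*12 = 12*p)
k(I) = 2*I/5 (k(I) = (2*I)/5 = (2*I)*(1/5) = 2*I/5)
(k(a(-2))*(-38))*17 = ((2*(12*(-2))/5)*(-38))*17 = (((2/5)*(-24))*(-38))*17 = -48/5*(-38)*17 = (1824/5)*17 = 31008/5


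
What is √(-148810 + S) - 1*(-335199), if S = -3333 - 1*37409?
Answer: 335199 + 4*I*√11847 ≈ 3.352e+5 + 435.38*I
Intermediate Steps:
S = -40742 (S = -3333 - 37409 = -40742)
√(-148810 + S) - 1*(-335199) = √(-148810 - 40742) - 1*(-335199) = √(-189552) + 335199 = 4*I*√11847 + 335199 = 335199 + 4*I*√11847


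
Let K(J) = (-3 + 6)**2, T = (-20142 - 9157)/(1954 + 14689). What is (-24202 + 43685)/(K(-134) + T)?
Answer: 324255569/120488 ≈ 2691.2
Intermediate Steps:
T = -29299/16643 ≈ -1.7604
K(J) = 9 (K(J) = 3**2 = 9)
(-24202 + 43685)/(K(-134) + T) = (-24202 + 43685)/(9 - 29299/16643) = 19483/(120488/16643) = 19483*(16643/120488) = 324255569/120488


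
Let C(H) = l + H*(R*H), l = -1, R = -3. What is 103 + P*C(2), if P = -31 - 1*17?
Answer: 727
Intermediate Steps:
P = -48 (P = -31 - 17 = -48)
C(H) = -1 - 3*H**2 (C(H) = -1 + H*(-3*H) = -1 - 3*H**2)
103 + P*C(2) = 103 - 48*(-1 - 3*2**2) = 103 - 48*(-1 - 3*4) = 103 - 48*(-1 - 12) = 103 - 48*(-13) = 103 + 624 = 727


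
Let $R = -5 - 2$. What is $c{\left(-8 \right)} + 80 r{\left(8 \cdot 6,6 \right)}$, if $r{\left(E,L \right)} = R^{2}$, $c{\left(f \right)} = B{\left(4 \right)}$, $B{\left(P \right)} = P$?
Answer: $3924$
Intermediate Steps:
$c{\left(f \right)} = 4$
$R = -7$
$r{\left(E,L \right)} = 49$ ($r{\left(E,L \right)} = \left(-7\right)^{2} = 49$)
$c{\left(-8 \right)} + 80 r{\left(8 \cdot 6,6 \right)} = 4 + 80 \cdot 49 = 4 + 3920 = 3924$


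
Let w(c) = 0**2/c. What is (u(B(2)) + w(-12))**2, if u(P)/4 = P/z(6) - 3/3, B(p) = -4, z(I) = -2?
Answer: 16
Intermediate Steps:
u(P) = -4 - 2*P (u(P) = 4*(P/(-2) - 3/3) = 4*(P*(-1/2) - 3*1/3) = 4*(-P/2 - 1) = 4*(-1 - P/2) = -4 - 2*P)
w(c) = 0 (w(c) = 0/c = 0)
(u(B(2)) + w(-12))**2 = ((-4 - 2*(-4)) + 0)**2 = ((-4 + 8) + 0)**2 = (4 + 0)**2 = 4**2 = 16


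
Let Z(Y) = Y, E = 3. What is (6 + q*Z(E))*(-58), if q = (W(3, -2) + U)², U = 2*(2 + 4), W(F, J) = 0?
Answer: -25404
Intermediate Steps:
U = 12 (U = 2*6 = 12)
q = 144 (q = (0 + 12)² = 12² = 144)
(6 + q*Z(E))*(-58) = (6 + 144*3)*(-58) = (6 + 432)*(-58) = 438*(-58) = -25404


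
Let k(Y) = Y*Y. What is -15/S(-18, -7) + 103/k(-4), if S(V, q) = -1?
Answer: 343/16 ≈ 21.438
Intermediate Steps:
k(Y) = Y²
-15/S(-18, -7) + 103/k(-4) = -15/(-1) + 103/((-4)²) = -15*(-1) + 103/16 = 15 + 103*(1/16) = 15 + 103/16 = 343/16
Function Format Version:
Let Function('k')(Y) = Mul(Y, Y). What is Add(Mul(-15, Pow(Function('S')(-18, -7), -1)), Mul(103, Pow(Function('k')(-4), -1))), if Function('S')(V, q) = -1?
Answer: Rational(343, 16) ≈ 21.438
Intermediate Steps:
Function('k')(Y) = Pow(Y, 2)
Add(Mul(-15, Pow(Function('S')(-18, -7), -1)), Mul(103, Pow(Function('k')(-4), -1))) = Add(Mul(-15, Pow(-1, -1)), Mul(103, Pow(Pow(-4, 2), -1))) = Add(Mul(-15, -1), Mul(103, Pow(16, -1))) = Add(15, Mul(103, Rational(1, 16))) = Add(15, Rational(103, 16)) = Rational(343, 16)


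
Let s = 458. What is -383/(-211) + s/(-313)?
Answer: 23241/66043 ≈ 0.35191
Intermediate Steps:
-383/(-211) + s/(-313) = -383/(-211) + 458/(-313) = -383*(-1/211) + 458*(-1/313) = 383/211 - 458/313 = 23241/66043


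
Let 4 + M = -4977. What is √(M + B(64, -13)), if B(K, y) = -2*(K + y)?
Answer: I*√5083 ≈ 71.295*I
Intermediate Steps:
M = -4981 (M = -4 - 4977 = -4981)
B(K, y) = -2*K - 2*y
√(M + B(64, -13)) = √(-4981 + (-2*64 - 2*(-13))) = √(-4981 + (-128 + 26)) = √(-4981 - 102) = √(-5083) = I*√5083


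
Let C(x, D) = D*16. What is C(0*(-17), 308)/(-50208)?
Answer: -154/1569 ≈ -0.098152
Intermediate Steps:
C(x, D) = 16*D
C(0*(-17), 308)/(-50208) = (16*308)/(-50208) = 4928*(-1/50208) = -154/1569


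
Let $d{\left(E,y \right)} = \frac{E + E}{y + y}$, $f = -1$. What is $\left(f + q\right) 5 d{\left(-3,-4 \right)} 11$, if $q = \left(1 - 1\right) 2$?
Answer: $- \frac{165}{4} \approx -41.25$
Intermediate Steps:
$q = 0$ ($q = \left(1 - 1\right) 2 = 0 \cdot 2 = 0$)
$d{\left(E,y \right)} = \frac{E}{y}$ ($d{\left(E,y \right)} = \frac{2 E}{2 y} = 2 E \frac{1}{2 y} = \frac{E}{y}$)
$\left(f + q\right) 5 d{\left(-3,-4 \right)} 11 = \left(-1 + 0\right) 5 \left(- \frac{3}{-4}\right) 11 = \left(-1\right) 5 \left(\left(-3\right) \left(- \frac{1}{4}\right)\right) 11 = \left(-5\right) \frac{3}{4} \cdot 11 = \left(- \frac{15}{4}\right) 11 = - \frac{165}{4}$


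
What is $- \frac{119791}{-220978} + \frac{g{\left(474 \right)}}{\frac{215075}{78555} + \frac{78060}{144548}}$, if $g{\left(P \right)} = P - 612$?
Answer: $- \frac{2136316525258166}{51405924861145} \approx -41.558$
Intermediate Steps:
$g{\left(P \right)} = -612 + P$
$- \frac{119791}{-220978} + \frac{g{\left(474 \right)}}{\frac{215075}{78555} + \frac{78060}{144548}} = - \frac{119791}{-220978} + \frac{-612 + 474}{\frac{215075}{78555} + \frac{78060}{144548}} = \left(-119791\right) \left(- \frac{1}{220978}\right) - \frac{138}{215075 \cdot \frac{1}{78555} + 78060 \cdot \frac{1}{144548}} = \frac{119791}{220978} - \frac{138}{\frac{43015}{15711} + \frac{19515}{36137}} = \frac{119791}{220978} - \frac{138}{\frac{1861033220}{567748407}} = \frac{119791}{220978} - \frac{39174640083}{930516610} = - \frac{2136316525258166}{51405924861145}$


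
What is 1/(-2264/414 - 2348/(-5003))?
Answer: -1035621/5177360 ≈ -0.20003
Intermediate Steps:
1/(-2264/414 - 2348/(-5003)) = 1/(-2264*1/414 - 2348*(-1/5003)) = 1/(-1132/207 + 2348/5003) = 1/(-5177360/1035621) = -1035621/5177360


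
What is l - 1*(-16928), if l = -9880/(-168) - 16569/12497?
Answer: 4457619382/262437 ≈ 16985.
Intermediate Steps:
l = 15085846/262437 (l = -9880*(-1/168) - 16569*1/12497 = 1235/21 - 16569/12497 = 15085846/262437 ≈ 57.484)
l - 1*(-16928) = 15085846/262437 - 1*(-16928) = 15085846/262437 + 16928 = 4457619382/262437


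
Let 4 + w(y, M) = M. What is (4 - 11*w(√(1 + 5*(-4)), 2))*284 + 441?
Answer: 7825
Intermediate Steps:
w(y, M) = -4 + M
(4 - 11*w(√(1 + 5*(-4)), 2))*284 + 441 = (4 - 11*(-4 + 2))*284 + 441 = (4 - 11*(-2))*284 + 441 = (4 + 22)*284 + 441 = 26*284 + 441 = 7384 + 441 = 7825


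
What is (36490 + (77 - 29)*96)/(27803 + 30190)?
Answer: 41098/57993 ≈ 0.70867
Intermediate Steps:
(36490 + (77 - 29)*96)/(27803 + 30190) = (36490 + 48*96)/57993 = (36490 + 4608)*(1/57993) = 41098*(1/57993) = 41098/57993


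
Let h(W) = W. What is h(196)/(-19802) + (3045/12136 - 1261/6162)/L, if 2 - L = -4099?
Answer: -1154634372167/116786527004232 ≈ -0.0098867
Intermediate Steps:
L = 4101 (L = 2 - 1*(-4099) = 2 + 4099 = 4101)
h(196)/(-19802) + (3045/12136 - 1261/6162)/L = 196/(-19802) + (3045/12136 - 1261/6162)/4101 = 196*(-1/19802) + (3045*(1/12136) - 1261*1/6162)*(1/4101) = -98/9901 + (3045/12136 - 97/474)*(1/4101) = -98/9901 + (133069/2876232)*(1/4101) = -98/9901 + 133069/11795427432 = -1154634372167/116786527004232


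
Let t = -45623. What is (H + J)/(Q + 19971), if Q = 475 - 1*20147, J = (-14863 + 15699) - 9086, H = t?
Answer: -53873/299 ≈ -180.18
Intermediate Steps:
H = -45623
J = -8250 (J = 836 - 9086 = -8250)
Q = -19672 (Q = 475 - 20147 = -19672)
(H + J)/(Q + 19971) = (-45623 - 8250)/(-19672 + 19971) = -53873/299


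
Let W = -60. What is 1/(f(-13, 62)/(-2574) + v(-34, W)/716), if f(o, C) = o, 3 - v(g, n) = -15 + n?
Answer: 17721/2020 ≈ 8.7728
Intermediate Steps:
v(g, n) = 18 - n (v(g, n) = 3 - (-15 + n) = 3 + (15 - n) = 18 - n)
1/(f(-13, 62)/(-2574) + v(-34, W)/716) = 1/(-13/(-2574) + (18 - 1*(-60))/716) = 1/(-13*(-1/2574) + (18 + 60)*(1/716)) = 1/(1/198 + 78*(1/716)) = 1/(1/198 + 39/358) = 1/(2020/17721) = 17721/2020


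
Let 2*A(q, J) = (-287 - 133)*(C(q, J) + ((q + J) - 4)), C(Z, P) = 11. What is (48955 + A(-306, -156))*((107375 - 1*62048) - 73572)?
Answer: -4081543725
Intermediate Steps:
A(q, J) = -1470 - 210*J - 210*q (A(q, J) = ((-287 - 133)*(11 + ((q + J) - 4)))/2 = (-420*(11 + ((J + q) - 4)))/2 = (-420*(11 + (-4 + J + q)))/2 = (-420*(7 + J + q))/2 = (-2940 - 420*J - 420*q)/2 = -1470 - 210*J - 210*q)
(48955 + A(-306, -156))*((107375 - 1*62048) - 73572) = (48955 + (-1470 - 210*(-156) - 210*(-306)))*((107375 - 1*62048) - 73572) = (48955 + (-1470 + 32760 + 64260))*((107375 - 62048) - 73572) = (48955 + 95550)*(45327 - 73572) = 144505*(-28245) = -4081543725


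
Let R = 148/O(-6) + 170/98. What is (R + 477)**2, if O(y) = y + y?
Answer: 4700610721/21609 ≈ 2.1753e+5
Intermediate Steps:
O(y) = 2*y
R = -1558/147 (R = 148/((2*(-6))) + 170/98 = 148/(-12) + 170*(1/98) = 148*(-1/12) + 85/49 = -37/3 + 85/49 = -1558/147 ≈ -10.599)
(R + 477)**2 = (-1558/147 + 477)**2 = (68561/147)**2 = 4700610721/21609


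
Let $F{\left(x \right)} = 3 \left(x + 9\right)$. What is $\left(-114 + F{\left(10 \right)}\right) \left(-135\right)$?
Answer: $7695$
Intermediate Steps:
$F{\left(x \right)} = 27 + 3 x$ ($F{\left(x \right)} = 3 \left(9 + x\right) = 27 + 3 x$)
$\left(-114 + F{\left(10 \right)}\right) \left(-135\right) = \left(-114 + \left(27 + 3 \cdot 10\right)\right) \left(-135\right) = \left(-114 + \left(27 + 30\right)\right) \left(-135\right) = \left(-114 + 57\right) \left(-135\right) = \left(-57\right) \left(-135\right) = 7695$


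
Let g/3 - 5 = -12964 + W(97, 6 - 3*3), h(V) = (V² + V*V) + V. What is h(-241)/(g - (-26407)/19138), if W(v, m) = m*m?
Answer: -2218496098/743484893 ≈ -2.9839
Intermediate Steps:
h(V) = V + 2*V² (h(V) = (V² + V²) + V = 2*V² + V = V + 2*V²)
W(v, m) = m²
g = -38850 (g = 15 + 3*(-12964 + (6 - 3*3)²) = 15 + 3*(-12964 + (6 - 9)²) = 15 + 3*(-12964 + (-3)²) = 15 + 3*(-12964 + 9) = 15 + 3*(-12955) = 15 - 38865 = -38850)
h(-241)/(g - (-26407)/19138) = (-241*(1 + 2*(-241)))/(-38850 - (-26407)/19138) = (-241*(1 - 482))/(-38850 - (-26407)/19138) = (-241*(-481))/(-38850 - 1*(-26407/19138)) = 115921/(-38850 + 26407/19138) = 115921/(-743484893/19138) = 115921*(-19138/743484893) = -2218496098/743484893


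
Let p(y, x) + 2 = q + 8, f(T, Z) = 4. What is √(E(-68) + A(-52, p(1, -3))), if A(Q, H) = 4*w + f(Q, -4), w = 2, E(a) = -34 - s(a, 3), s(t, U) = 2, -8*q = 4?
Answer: 2*I*√6 ≈ 4.899*I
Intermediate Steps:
q = -½ (q = -⅛*4 = -½ ≈ -0.50000)
E(a) = -36 (E(a) = -34 - 1*2 = -34 - 2 = -36)
p(y, x) = 11/2 (p(y, x) = -2 + (-½ + 8) = -2 + 15/2 = 11/2)
A(Q, H) = 12 (A(Q, H) = 4*2 + 4 = 8 + 4 = 12)
√(E(-68) + A(-52, p(1, -3))) = √(-36 + 12) = √(-24) = 2*I*√6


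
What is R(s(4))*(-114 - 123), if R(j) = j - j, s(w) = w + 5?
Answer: 0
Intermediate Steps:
s(w) = 5 + w
R(j) = 0
R(s(4))*(-114 - 123) = 0*(-114 - 123) = 0*(-237) = 0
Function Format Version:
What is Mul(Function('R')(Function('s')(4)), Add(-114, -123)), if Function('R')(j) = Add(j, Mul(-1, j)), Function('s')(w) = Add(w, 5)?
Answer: 0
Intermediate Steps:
Function('s')(w) = Add(5, w)
Function('R')(j) = 0
Mul(Function('R')(Function('s')(4)), Add(-114, -123)) = Mul(0, Add(-114, -123)) = Mul(0, -237) = 0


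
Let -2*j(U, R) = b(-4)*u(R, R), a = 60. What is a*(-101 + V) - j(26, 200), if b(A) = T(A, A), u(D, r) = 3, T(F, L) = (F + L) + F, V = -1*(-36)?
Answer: -3918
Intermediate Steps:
V = 36
T(F, L) = L + 2*F
b(A) = 3*A (b(A) = A + 2*A = 3*A)
j(U, R) = 18 (j(U, R) = -3*(-4)*3/2 = -(-6)*3 = -1/2*(-36) = 18)
a*(-101 + V) - j(26, 200) = 60*(-101 + 36) - 1*18 = 60*(-65) - 18 = -3900 - 18 = -3918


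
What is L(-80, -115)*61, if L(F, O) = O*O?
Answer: 806725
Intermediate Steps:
L(F, O) = O²
L(-80, -115)*61 = (-115)²*61 = 13225*61 = 806725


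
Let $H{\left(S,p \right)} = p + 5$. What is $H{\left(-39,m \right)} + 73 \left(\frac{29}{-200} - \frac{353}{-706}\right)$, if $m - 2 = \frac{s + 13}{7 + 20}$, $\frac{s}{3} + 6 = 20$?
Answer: $\frac{188741}{5400} \approx 34.952$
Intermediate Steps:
$s = 42$ ($s = -18 + 3 \cdot 20 = -18 + 60 = 42$)
$m = \frac{109}{27}$ ($m = 2 + \frac{42 + 13}{7 + 20} = 2 + \frac{55}{27} = \frac{109}{27} \approx 4.037$)
$H{\left(S,p \right)} = 5 + p$
$H{\left(-39,m \right)} + 73 \left(\frac{29}{-200} - \frac{353}{-706}\right) = \left(5 + \frac{109}{27}\right) + 73 \left(\frac{29}{-200} - \frac{353}{-706}\right) = \frac{244}{27} + 73 \left(29 \left(- \frac{1}{200}\right) - - \frac{1}{2}\right) = \frac{244}{27} + 73 \left(- \frac{29}{200} + \frac{1}{2}\right) = \frac{244}{27} + 73 \cdot \frac{71}{200} = \frac{244}{27} + \frac{5183}{200} = \frac{188741}{5400}$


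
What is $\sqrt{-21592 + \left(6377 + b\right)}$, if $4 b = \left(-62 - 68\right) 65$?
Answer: $\frac{i \sqrt{69310}}{2} \approx 131.63 i$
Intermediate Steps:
$b = - \frac{4225}{2}$ ($b = \frac{\left(-62 - 68\right) 65}{4} = \frac{\left(-130\right) 65}{4} = \frac{1}{4} \left(-8450\right) = - \frac{4225}{2} \approx -2112.5$)
$\sqrt{-21592 + \left(6377 + b\right)} = \sqrt{-21592 + \left(6377 - \frac{4225}{2}\right)} = \sqrt{-21592 + \frac{8529}{2}} = \sqrt{- \frac{34655}{2}} = \frac{i \sqrt{69310}}{2}$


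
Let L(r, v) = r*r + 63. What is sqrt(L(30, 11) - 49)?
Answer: sqrt(914) ≈ 30.232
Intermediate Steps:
L(r, v) = 63 + r**2 (L(r, v) = r**2 + 63 = 63 + r**2)
sqrt(L(30, 11) - 49) = sqrt((63 + 30**2) - 49) = sqrt((63 + 900) - 49) = sqrt(963 - 49) = sqrt(914)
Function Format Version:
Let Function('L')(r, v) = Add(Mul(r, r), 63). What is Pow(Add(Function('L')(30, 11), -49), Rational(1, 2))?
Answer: Pow(914, Rational(1, 2)) ≈ 30.232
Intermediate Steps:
Function('L')(r, v) = Add(63, Pow(r, 2)) (Function('L')(r, v) = Add(Pow(r, 2), 63) = Add(63, Pow(r, 2)))
Pow(Add(Function('L')(30, 11), -49), Rational(1, 2)) = Pow(Add(Add(63, Pow(30, 2)), -49), Rational(1, 2)) = Pow(Add(Add(63, 900), -49), Rational(1, 2)) = Pow(Add(963, -49), Rational(1, 2)) = Pow(914, Rational(1, 2))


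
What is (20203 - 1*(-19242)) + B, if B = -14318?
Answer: 25127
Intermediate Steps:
(20203 - 1*(-19242)) + B = (20203 - 1*(-19242)) - 14318 = (20203 + 19242) - 14318 = 39445 - 14318 = 25127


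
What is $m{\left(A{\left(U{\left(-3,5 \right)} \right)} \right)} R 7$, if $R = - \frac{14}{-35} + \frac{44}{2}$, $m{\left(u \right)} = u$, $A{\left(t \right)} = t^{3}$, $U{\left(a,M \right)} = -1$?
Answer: $- \frac{784}{5} \approx -156.8$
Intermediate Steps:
$R = \frac{112}{5}$ ($R = \left(-14\right) \left(- \frac{1}{35}\right) + 44 \cdot \frac{1}{2} = \frac{2}{5} + 22 = \frac{112}{5} \approx 22.4$)
$m{\left(A{\left(U{\left(-3,5 \right)} \right)} \right)} R 7 = \left(-1\right)^{3} \cdot \frac{112}{5} \cdot 7 = \left(-1\right) \frac{112}{5} \cdot 7 = \left(- \frac{112}{5}\right) 7 = - \frac{784}{5}$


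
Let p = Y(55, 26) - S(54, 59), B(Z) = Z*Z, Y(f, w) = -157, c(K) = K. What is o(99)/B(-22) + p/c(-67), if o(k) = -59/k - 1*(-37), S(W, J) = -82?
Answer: 958792/802593 ≈ 1.1946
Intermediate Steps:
B(Z) = Z²
o(k) = 37 - 59/k (o(k) = -59/k + 37 = 37 - 59/k)
p = -75 (p = -157 - 1*(-82) = -157 + 82 = -75)
o(99)/B(-22) + p/c(-67) = (37 - 59/99)/((-22)²) - 75/(-67) = (37 - 59*1/99)/484 - 75*(-1/67) = (37 - 59/99)*(1/484) + 75/67 = (3604/99)*(1/484) + 75/67 = 901/11979 + 75/67 = 958792/802593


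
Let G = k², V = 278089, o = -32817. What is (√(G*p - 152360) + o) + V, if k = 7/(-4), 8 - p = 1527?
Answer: 245272 + I*√2512191/4 ≈ 2.4527e+5 + 396.25*I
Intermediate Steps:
p = -1519 (p = 8 - 1*1527 = 8 - 1527 = -1519)
k = -7/4 (k = 7*(-¼) = -7/4 ≈ -1.7500)
G = 49/16 (G = (-7/4)² = 49/16 ≈ 3.0625)
(√(G*p - 152360) + o) + V = (√((49/16)*(-1519) - 152360) - 32817) + 278089 = (√(-74431/16 - 152360) - 32817) + 278089 = (√(-2512191/16) - 32817) + 278089 = (I*√2512191/4 - 32817) + 278089 = (-32817 + I*√2512191/4) + 278089 = 245272 + I*√2512191/4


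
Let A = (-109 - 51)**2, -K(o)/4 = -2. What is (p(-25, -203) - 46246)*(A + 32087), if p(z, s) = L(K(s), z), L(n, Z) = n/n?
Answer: -2667735315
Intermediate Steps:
K(o) = 8 (K(o) = -4*(-2) = 8)
L(n, Z) = 1
p(z, s) = 1
A = 25600 (A = (-160)**2 = 25600)
(p(-25, -203) - 46246)*(A + 32087) = (1 - 46246)*(25600 + 32087) = -46245*57687 = -2667735315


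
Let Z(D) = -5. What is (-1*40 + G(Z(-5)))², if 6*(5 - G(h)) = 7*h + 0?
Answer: 30625/36 ≈ 850.69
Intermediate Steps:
G(h) = 5 - 7*h/6 (G(h) = 5 - (7*h + 0)/6 = 5 - 7*h/6)
(-1*40 + G(Z(-5)))² = (-1*40 + (5 - 7/6*(-5)))² = (-40 + (5 + 35/6))² = (-40 + 65/6)² = (-175/6)² = 30625/36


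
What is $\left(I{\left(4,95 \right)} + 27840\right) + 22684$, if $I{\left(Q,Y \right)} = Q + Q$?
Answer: $50532$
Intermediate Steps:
$I{\left(Q,Y \right)} = 2 Q$
$\left(I{\left(4,95 \right)} + 27840\right) + 22684 = \left(2 \cdot 4 + 27840\right) + 22684 = \left(8 + 27840\right) + 22684 = 27848 + 22684 = 50532$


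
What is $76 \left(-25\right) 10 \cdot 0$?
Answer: $0$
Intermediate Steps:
$76 \left(-25\right) 10 \cdot 0 = \left(-1900\right) 0 = 0$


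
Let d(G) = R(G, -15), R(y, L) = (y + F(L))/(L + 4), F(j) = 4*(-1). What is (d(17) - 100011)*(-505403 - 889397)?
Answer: 139496991200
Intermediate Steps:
F(j) = -4
R(y, L) = (-4 + y)/(4 + L) (R(y, L) = (y - 4)/(L + 4) = (-4 + y)/(4 + L))
d(G) = 4/11 - G/11 (d(G) = (-4 + G)/(4 - 15) = (-4 + G)/(-11) = -(-4 + G)/11 = 4/11 - G/11)
(d(17) - 100011)*(-505403 - 889397) = ((4/11 - 1/11*17) - 100011)*(-505403 - 889397) = ((4/11 - 17/11) - 100011)*(-1394800) = (-13/11 - 100011)*(-1394800) = -1100134/11*(-1394800) = 139496991200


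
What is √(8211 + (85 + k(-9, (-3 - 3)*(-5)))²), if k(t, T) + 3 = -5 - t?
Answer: √15607 ≈ 124.93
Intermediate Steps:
k(t, T) = -8 - t (k(t, T) = -3 + (-5 - t) = -8 - t)
√(8211 + (85 + k(-9, (-3 - 3)*(-5)))²) = √(8211 + (85 + (-8 - 1*(-9)))²) = √(8211 + (85 + (-8 + 9))²) = √(8211 + (85 + 1)²) = √(8211 + 86²) = √(8211 + 7396) = √15607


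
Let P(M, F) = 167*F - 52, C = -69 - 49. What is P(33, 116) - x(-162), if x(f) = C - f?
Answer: 19276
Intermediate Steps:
C = -118
P(M, F) = -52 + 167*F
x(f) = -118 - f
P(33, 116) - x(-162) = (-52 + 167*116) - (-118 - 1*(-162)) = (-52 + 19372) - (-118 + 162) = 19320 - 1*44 = 19320 - 44 = 19276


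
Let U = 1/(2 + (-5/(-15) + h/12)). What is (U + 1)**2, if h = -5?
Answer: 1225/529 ≈ 2.3157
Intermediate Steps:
U = 12/23 (U = 1/(2 + (-5/(-15) - 5/12)) = 1/(2 + (-5*(-1/15) - 5*1/12)) = 1/(2 + (1/3 - 5/12)) = 1/(2 - 1/12) = 1/(23/12) = 12/23 ≈ 0.52174)
(U + 1)**2 = (12/23 + 1)**2 = (35/23)**2 = 1225/529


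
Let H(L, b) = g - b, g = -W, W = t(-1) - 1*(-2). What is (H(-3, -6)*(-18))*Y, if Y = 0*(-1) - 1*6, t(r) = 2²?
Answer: 0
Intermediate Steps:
t(r) = 4
W = 6 (W = 4 - 1*(-2) = 4 + 2 = 6)
Y = -6 (Y = 0 - 6 = -6)
g = -6 (g = -1*6 = -6)
H(L, b) = -6 - b
(H(-3, -6)*(-18))*Y = ((-6 - 1*(-6))*(-18))*(-6) = ((-6 + 6)*(-18))*(-6) = (0*(-18))*(-6) = 0*(-6) = 0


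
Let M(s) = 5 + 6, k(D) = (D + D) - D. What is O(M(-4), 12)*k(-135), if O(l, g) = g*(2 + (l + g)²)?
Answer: -860220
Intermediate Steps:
k(D) = D (k(D) = 2*D - D = D)
M(s) = 11
O(l, g) = g*(2 + (g + l)²)
O(M(-4), 12)*k(-135) = (12*(2 + (12 + 11)²))*(-135) = (12*(2 + 23²))*(-135) = (12*(2 + 529))*(-135) = (12*531)*(-135) = 6372*(-135) = -860220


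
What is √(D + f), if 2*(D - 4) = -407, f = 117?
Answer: I*√330/2 ≈ 9.0829*I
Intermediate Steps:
D = -399/2 (D = 4 + (½)*(-407) = 4 - 407/2 = -399/2 ≈ -199.50)
√(D + f) = √(-399/2 + 117) = √(-165/2) = I*√330/2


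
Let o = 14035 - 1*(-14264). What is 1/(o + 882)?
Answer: 1/29181 ≈ 3.4269e-5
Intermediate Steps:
o = 28299 (o = 14035 + 14264 = 28299)
1/(o + 882) = 1/(28299 + 882) = 1/29181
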